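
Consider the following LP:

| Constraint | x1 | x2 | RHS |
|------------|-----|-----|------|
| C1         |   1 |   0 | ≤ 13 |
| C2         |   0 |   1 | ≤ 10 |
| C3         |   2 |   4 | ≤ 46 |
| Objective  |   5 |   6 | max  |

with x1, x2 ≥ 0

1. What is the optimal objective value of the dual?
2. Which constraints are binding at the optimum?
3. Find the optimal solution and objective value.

1. 95 (by strong duality, equal to the primal optimum)
2. C1, C3
3. x1 = 13, x2 = 5, z = 95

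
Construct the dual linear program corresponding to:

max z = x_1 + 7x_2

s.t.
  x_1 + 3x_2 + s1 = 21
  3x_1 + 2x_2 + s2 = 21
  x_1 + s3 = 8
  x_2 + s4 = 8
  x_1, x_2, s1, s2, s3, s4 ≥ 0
Minimize: z = 21y1 + 21y2 + 8y3 + 8y4

Subject to:
  C1: -y1 - 3y2 - y3 ≤ -1
  C2: -3y1 - 2y2 - y4 ≤ -7
  y1, y2, y3, y4 ≥ 0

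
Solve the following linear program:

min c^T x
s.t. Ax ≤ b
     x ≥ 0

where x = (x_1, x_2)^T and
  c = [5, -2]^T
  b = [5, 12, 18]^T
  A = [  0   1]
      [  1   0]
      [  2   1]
Each vertex is the intersection of two constraint boundaries that also satisfies all remaining constraints:
  x_1 = 0 and x_2 = 0 → (0, 0)
  2x_1 + x_2 = 18 and x_2 = 0 → (9, 0)
  x_2 = 5 and 2x_1 + x_2 = 18 → (6.5, 5)
  x_2 = 5 and x_1 = 0 → (0, 5)

Evaluating z = 5x_1 - 2x_2 at each vertex:
  (0, 0): z = 0
  (9, 0): z = 45
  (6.5, 5): z = 22.5
  (0, 5): z = -10

The minimum is at (0, 5) with z = -10.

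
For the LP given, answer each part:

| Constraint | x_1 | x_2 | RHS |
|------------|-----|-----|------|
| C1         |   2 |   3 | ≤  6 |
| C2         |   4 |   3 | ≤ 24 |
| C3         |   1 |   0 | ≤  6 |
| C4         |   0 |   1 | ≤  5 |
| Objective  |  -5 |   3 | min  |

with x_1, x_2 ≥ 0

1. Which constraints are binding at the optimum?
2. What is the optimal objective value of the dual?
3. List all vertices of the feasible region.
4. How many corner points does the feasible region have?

1. C1, x_2 ≥ 0
2. -15 (by strong duality, equal to the primal optimum)
3. (0, 0), (3, 0), (0, 2)
4. 3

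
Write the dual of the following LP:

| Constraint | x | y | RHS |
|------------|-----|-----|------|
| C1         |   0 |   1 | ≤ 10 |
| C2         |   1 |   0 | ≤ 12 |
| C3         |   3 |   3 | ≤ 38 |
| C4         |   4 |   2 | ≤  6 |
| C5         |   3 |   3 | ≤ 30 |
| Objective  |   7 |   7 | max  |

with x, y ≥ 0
Minimize: z = 10y1 + 12y2 + 38y3 + 6y4 + 30y5

Subject to:
  C1: -y2 - 3y3 - 4y4 - 3y5 ≤ -7
  C2: -y1 - 3y3 - 2y4 - 3y5 ≤ -7
  y1, y2, y3, y4, y5 ≥ 0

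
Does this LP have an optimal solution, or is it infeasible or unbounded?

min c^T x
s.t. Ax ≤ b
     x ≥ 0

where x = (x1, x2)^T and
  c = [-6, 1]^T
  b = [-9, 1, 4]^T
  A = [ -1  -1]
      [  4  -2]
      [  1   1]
One constraint requires x1 + x2 ≤ 4, while the constraint -x1 - x2 ≤ -9 is equivalent to x1 + x2 ≥ 9. Together they would need 9 ≤ x1 + x2 ≤ 4, which is impossible since 9 > 4. No point satisfies all constraints.

Infeasible: no point satisfies all constraints simultaneously.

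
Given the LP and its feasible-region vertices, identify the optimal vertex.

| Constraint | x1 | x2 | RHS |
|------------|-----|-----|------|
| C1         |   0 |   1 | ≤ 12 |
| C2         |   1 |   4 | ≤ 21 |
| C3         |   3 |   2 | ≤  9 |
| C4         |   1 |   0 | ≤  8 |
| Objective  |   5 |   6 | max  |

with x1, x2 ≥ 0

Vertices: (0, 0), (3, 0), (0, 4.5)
Evaluating z = 5x1 + 6x2 at each vertex:
  (0, 0): z = 0
  (3, 0): z = 15
  (0, 4.5): z = 27

The largest value is z = 27, attained at (0, 4.5).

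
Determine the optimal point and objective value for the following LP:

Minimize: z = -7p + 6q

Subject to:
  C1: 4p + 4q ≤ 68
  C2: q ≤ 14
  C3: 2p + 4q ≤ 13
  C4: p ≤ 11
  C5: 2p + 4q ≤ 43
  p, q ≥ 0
Each vertex is the intersection of two constraint boundaries that also satisfies all remaining constraints:
  p = 0 and q = 0 → (0, 0)
  2p + 4q = 13 and q = 0 → (6.5, 0)
  2p + 4q = 13 and p = 0 → (0, 3.25)

Evaluating z = -7p + 6q at each vertex:
  (0, 0): z = 0
  (6.5, 0): z = -45.5
  (0, 3.25): z = 19.5

The minimum is at (6.5, 0) with z = -45.5.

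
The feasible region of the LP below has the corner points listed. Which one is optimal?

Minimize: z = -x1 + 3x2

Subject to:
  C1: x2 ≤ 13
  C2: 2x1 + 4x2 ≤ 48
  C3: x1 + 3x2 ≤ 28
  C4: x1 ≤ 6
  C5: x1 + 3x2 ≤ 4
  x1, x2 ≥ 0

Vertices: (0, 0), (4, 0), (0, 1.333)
Evaluating z = -x1 + 3x2 at each vertex:
  (0, 0): z = 0
  (4, 0): z = -4
  (0, 1.333): z = 4

The smallest value is z = -4, attained at (4, 0).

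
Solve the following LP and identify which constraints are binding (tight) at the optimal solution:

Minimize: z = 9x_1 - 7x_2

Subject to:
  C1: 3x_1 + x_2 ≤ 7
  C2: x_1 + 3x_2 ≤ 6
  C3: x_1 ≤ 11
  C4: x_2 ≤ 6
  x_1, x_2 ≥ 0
Optimal: x_1 = 0, x_2 = 2
Binding: C2, x_1 ≥ 0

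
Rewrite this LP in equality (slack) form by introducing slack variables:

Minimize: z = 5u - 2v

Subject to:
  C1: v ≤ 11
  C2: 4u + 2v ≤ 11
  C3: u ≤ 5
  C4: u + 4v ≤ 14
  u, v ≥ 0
min z = 5u - 2v

s.t.
  v + s1 = 11
  4u + 2v + s2 = 11
  u + s3 = 5
  u + 4v + s4 = 14
  u, v, s1, s2, s3, s4 ≥ 0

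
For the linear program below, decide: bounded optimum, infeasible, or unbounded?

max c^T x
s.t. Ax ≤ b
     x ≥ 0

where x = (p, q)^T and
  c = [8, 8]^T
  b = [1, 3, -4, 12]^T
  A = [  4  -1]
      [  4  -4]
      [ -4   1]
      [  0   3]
One constraint requires 4p - q ≤ 1, while the constraint -4p + q ≤ -4 is equivalent to 4p - q ≥ 4. Together they would need 4 ≤ 4p - q ≤ 1, which is impossible since 4 > 1. No point satisfies all constraints.

Infeasible — the constraint set is empty.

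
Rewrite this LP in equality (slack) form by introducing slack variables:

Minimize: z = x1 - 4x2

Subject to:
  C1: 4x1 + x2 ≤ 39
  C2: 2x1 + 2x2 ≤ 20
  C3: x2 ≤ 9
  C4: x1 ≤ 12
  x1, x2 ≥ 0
min z = x1 - 4x2

s.t.
  4x1 + x2 + s1 = 39
  2x1 + 2x2 + s2 = 20
  x2 + s3 = 9
  x1 + s4 = 12
  x1, x2, s1, s2, s3, s4 ≥ 0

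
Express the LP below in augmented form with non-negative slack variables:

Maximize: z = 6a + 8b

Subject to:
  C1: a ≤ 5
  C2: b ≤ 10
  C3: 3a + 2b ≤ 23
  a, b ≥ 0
max z = 6a + 8b

s.t.
  a + s1 = 5
  b + s2 = 10
  3a + 2b + s3 = 23
  a, b, s1, s2, s3 ≥ 0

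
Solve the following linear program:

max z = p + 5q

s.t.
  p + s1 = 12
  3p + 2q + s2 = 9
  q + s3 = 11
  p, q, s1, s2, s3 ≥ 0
Each vertex is the intersection of two constraint boundaries that also satisfies all remaining constraints:
  p = 0 and q = 0 → (0, 0)
  3p + 2q = 9 and q = 0 → (3, 0)
  3p + 2q = 9 and p = 0 → (0, 4.5)

Evaluating z = p + 5q at each vertex:
  (0, 0): z = 0
  (3, 0): z = 3
  (0, 4.5): z = 22.5

The maximum is at (0, 4.5) with z = 22.5.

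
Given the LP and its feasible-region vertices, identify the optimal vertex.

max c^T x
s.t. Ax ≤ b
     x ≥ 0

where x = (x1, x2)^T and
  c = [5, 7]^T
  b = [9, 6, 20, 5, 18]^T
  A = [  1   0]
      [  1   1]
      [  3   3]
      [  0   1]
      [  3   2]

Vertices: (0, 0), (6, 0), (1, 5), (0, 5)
Evaluating z = 5x1 + 7x2 at each vertex:
  (0, 0): z = 0
  (6, 0): z = 30
  (1, 5): z = 40
  (0, 5): z = 35

The largest value is z = 40, attained at (1, 5).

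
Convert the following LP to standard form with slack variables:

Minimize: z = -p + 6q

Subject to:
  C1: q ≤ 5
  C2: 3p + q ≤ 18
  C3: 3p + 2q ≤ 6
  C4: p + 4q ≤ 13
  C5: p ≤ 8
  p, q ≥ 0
min z = -p + 6q

s.t.
  q + s1 = 5
  3p + q + s2 = 18
  3p + 2q + s3 = 6
  p + 4q + s4 = 13
  p + s5 = 8
  p, q, s1, s2, s3, s4, s5 ≥ 0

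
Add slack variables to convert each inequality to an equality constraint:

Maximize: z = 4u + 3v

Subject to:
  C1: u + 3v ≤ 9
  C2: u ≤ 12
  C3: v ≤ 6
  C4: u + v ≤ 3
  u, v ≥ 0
max z = 4u + 3v

s.t.
  u + 3v + s1 = 9
  u + s2 = 12
  v + s3 = 6
  u + v + s4 = 3
  u, v, s1, s2, s3, s4 ≥ 0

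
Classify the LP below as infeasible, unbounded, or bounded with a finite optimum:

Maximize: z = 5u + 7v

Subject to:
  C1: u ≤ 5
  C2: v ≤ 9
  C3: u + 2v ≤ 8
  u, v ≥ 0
The point (5, 1.5) satisfies every constraint, so the LP is feasible; the constraints give u ≤ 5 and v ≤ 9, which with u, v ≥ 0 keep the feasible region inside a bounded box. A feasible, bounded LP attains a finite optimum at a vertex.

Evaluating z = 5u + 7v at each vertex:
  (0, 0): z = 0
  (5, 0): z = 25
  (5, 1.5): z = 35.5
  (0, 4): z = 28

The LP has an optimal solution: (5, 1.5) with z = 35.5.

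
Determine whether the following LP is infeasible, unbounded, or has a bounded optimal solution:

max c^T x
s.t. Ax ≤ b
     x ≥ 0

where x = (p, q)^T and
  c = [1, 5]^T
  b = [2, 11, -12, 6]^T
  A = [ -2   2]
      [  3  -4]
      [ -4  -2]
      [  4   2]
One constraint requires 4p + 2q ≤ 6, while the constraint -4p - 2q ≤ -12 is equivalent to 4p + 2q ≥ 12. Together they would need 12 ≤ 4p + 2q ≤ 6, which is impossible since 12 > 6. No point satisfies all constraints.

The feasible region is empty; the LP is infeasible.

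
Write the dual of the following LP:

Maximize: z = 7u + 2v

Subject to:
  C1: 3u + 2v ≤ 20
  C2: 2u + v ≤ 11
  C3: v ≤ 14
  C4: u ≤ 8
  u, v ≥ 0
Minimize: z = 20y1 + 11y2 + 14y3 + 8y4

Subject to:
  C1: -3y1 - 2y2 - y4 ≤ -7
  C2: -2y1 - y2 - y3 ≤ -2
  y1, y2, y3, y4 ≥ 0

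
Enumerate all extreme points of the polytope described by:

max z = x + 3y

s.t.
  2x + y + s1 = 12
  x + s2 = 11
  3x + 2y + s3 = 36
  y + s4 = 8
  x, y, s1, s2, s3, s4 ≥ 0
Each vertex is the intersection of two constraint boundaries that also satisfies all remaining constraints:
  x = 0 and y = 0 → (0, 0)
  2x + y = 12 and y = 0 → (6, 0)
  2x + y = 12 and y = 8 → (2, 8)
  y = 8 and x = 0 → (0, 8)

Vertices: (0, 0), (6, 0), (2, 8), (0, 8)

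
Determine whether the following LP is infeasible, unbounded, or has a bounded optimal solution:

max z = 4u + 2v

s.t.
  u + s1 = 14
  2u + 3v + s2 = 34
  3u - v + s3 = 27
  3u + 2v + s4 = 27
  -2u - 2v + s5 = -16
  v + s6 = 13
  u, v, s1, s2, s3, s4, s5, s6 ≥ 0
The point (9, 0) satisfies every constraint, so the LP is feasible; the constraints give u ≤ 14 and v ≤ 13, which with u, v ≥ 0 keep the feasible region inside a bounded box. A feasible, bounded LP attains a finite optimum at a vertex.

Bounded optimum: z* = 36 at (9, 0).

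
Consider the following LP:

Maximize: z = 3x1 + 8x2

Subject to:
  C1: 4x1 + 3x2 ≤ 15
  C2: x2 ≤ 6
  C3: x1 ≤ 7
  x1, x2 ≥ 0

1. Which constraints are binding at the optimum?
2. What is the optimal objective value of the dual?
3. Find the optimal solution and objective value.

1. C1, x1 ≥ 0
2. 40 (by strong duality, equal to the primal optimum)
3. x1 = 0, x2 = 5, z = 40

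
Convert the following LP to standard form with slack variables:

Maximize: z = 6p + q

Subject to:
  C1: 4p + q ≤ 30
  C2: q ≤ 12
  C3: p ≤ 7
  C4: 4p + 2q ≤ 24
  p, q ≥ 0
max z = 6p + q

s.t.
  4p + q + s1 = 30
  q + s2 = 12
  p + s3 = 7
  4p + 2q + s4 = 24
  p, q, s1, s2, s3, s4 ≥ 0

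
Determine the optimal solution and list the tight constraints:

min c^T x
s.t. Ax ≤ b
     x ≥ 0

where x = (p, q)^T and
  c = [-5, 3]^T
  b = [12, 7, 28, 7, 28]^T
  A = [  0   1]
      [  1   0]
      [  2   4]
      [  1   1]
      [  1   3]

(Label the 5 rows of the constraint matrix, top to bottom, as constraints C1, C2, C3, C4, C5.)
Optimal: p = 7, q = 0
Slack at optimum:
  C1: slack = 12
  C2: slack = 0 (binding)
  C3: slack = 14
  C4: slack = 0 (binding)
  C5: slack = 21
  p ≥ 0: p = 7
  q ≥ 0: q = 0 (binding)
Binding constraints: C2, C4, q ≥ 0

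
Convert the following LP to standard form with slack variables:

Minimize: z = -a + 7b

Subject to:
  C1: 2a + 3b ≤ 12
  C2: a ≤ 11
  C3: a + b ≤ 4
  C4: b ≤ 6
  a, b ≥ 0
min z = -a + 7b

s.t.
  2a + 3b + s1 = 12
  a + s2 = 11
  a + b + s3 = 4
  b + s4 = 6
  a, b, s1, s2, s3, s4 ≥ 0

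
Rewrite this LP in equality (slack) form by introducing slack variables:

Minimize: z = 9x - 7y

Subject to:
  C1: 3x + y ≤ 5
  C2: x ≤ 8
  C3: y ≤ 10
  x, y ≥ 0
min z = 9x - 7y

s.t.
  3x + y + s1 = 5
  x + s2 = 8
  y + s3 = 10
  x, y, s1, s2, s3 ≥ 0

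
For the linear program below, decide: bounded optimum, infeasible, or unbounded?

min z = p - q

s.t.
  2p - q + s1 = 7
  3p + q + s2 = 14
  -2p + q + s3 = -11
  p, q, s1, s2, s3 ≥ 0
The row 2p - q + s1 = 7 with s1 ≥ 0 requires 2p - q ≤ 7, while the row -2p + q + s3 = -11 with s3 ≥ 0 is equivalent to 2p - q ≥ 11. Together they would need 11 ≤ 2p - q ≤ 7, which is impossible since 11 > 7. No point satisfies all constraints.

The feasible region is empty; the LP is infeasible.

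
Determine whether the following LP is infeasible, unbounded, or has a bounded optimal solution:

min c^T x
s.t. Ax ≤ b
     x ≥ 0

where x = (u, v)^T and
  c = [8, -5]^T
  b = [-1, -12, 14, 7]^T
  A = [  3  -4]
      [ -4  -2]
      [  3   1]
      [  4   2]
One constraint requires 4u + 2v ≤ 7, while the constraint -4u - 2v ≤ -12 is equivalent to 4u + 2v ≥ 12. Together they would need 12 ≤ 4u + 2v ≤ 7, which is impossible since 12 > 7. No point satisfies all constraints.

Infeasible: no point satisfies all constraints simultaneously.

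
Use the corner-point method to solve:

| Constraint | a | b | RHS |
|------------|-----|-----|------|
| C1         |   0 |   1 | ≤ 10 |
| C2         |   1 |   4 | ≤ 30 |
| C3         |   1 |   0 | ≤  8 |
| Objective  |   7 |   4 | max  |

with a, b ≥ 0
Each vertex is the intersection of two constraint boundaries that also satisfies all remaining constraints:
  a = 0 and b = 0 → (0, 0)
  a = 8 and b = 0 → (8, 0)
  a + 4b = 30 and a = 8 → (8, 5.5)
  a + 4b = 30 and a = 0 → (0, 7.5)

Evaluating z = 7a + 4b at each vertex:
  (0, 0): z = 0
  (8, 0): z = 56
  (8, 5.5): z = 78
  (0, 7.5): z = 30

The maximum is at (8, 5.5) with z = 78.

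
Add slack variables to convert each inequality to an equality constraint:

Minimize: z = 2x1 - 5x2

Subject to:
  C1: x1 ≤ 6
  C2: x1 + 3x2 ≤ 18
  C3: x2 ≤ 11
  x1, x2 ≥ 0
min z = 2x1 - 5x2

s.t.
  x1 + s1 = 6
  x1 + 3x2 + s2 = 18
  x2 + s3 = 11
  x1, x2, s1, s2, s3 ≥ 0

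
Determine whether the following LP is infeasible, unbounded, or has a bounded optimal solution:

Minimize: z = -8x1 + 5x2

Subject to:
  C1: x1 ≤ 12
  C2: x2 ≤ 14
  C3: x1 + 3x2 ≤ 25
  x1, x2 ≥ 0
The point (12, 0) satisfies every constraint, so the LP is feasible; the constraints give x1 ≤ 12 and x2 ≤ 14, which with x1, x2 ≥ 0 keep the feasible region inside a bounded box. A feasible, bounded LP attains a finite optimum at a vertex.

Evaluating z = -8x1 + 5x2 at each vertex:
  (0, 0): z = 0
  (12, 0): z = -96
  (12, 4.333): z = -74.33
  (0, 8.333): z = 41.67

Feasible with finite optimum z* = -96 at (12, 0).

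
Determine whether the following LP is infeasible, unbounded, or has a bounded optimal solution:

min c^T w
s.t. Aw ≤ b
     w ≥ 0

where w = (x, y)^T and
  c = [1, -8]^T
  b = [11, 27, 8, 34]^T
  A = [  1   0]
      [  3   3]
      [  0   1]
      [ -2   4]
The point (0, 8) satisfies every constraint, so the LP is feasible; the constraints give x ≤ 11 and y ≤ 8, which with x, y ≥ 0 keep the feasible region inside a bounded box. A feasible, bounded LP attains a finite optimum at a vertex.

The LP has an optimal solution: (0, 8) with z = -64.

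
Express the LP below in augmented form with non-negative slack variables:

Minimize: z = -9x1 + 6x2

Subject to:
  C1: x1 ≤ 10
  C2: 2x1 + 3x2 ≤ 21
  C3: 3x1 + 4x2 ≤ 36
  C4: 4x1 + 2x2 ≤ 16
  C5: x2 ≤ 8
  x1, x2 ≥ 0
min z = -9x1 + 6x2

s.t.
  x1 + s1 = 10
  2x1 + 3x2 + s2 = 21
  3x1 + 4x2 + s3 = 36
  4x1 + 2x2 + s4 = 16
  x2 + s5 = 8
  x1, x2, s1, s2, s3, s4, s5 ≥ 0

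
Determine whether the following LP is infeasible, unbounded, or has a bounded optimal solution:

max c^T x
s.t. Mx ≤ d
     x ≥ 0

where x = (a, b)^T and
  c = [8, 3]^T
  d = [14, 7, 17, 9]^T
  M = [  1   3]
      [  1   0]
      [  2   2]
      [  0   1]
The point (7, 1.5) satisfies every constraint, so the LP is feasible; the constraints give a ≤ 7 and b ≤ 9, which with a, b ≥ 0 keep the feasible region inside a bounded box. A feasible, bounded LP attains a finite optimum at a vertex.

Bounded optimum: z* = 60.5 at (7, 1.5).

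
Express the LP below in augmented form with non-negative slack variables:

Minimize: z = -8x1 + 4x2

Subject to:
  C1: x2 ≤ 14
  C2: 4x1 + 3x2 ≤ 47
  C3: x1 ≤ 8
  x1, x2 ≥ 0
min z = -8x1 + 4x2

s.t.
  x2 + s1 = 14
  4x1 + 3x2 + s2 = 47
  x1 + s3 = 8
  x1, x2, s1, s2, s3 ≥ 0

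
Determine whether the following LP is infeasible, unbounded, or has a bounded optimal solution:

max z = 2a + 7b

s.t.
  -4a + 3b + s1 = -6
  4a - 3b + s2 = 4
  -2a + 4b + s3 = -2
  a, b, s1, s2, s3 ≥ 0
The row 4a - 3b + s2 = 4 with s2 ≥ 0 requires 4a - 3b ≤ 4, while the row -4a + 3b + s1 = -6 with s1 ≥ 0 is equivalent to 4a - 3b ≥ 6. Together they would need 6 ≤ 4a - 3b ≤ 4, which is impossible since 6 > 4. No point satisfies all constraints.

Infeasible — the constraint set is empty.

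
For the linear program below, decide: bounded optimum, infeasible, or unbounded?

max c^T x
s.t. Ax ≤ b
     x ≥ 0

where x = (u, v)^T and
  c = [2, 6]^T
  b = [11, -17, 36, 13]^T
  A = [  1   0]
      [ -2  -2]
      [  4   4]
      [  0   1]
The point (0, 9) satisfies every constraint, so the LP is feasible; the constraints give u ≤ 11 and v ≤ 13, which with u, v ≥ 0 keep the feasible region inside a bounded box. A feasible, bounded LP attains a finite optimum at a vertex.

Evaluating z = 2u + 6v at each vertex:
  (8.5, 0): z = 17
  (9, 0): z = 18
  (0, 9): z = 54
  (0, 8.5): z = 51

Feasible with finite optimum z* = 54 at (0, 9).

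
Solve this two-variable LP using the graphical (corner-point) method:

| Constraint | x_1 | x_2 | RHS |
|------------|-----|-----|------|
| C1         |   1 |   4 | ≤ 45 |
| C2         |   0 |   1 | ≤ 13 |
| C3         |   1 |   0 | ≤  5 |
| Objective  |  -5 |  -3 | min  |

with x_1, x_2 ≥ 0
Each vertex is the intersection of two constraint boundaries that also satisfies all remaining constraints:
  x_1 = 0 and x_2 = 0 → (0, 0)
  x_1 = 5 and x_2 = 0 → (5, 0)
  x_1 + 4x_2 = 45 and x_1 = 5 → (5, 10)
  x_1 + 4x_2 = 45 and x_1 = 0 → (0, 11.25)

Evaluating z = -5x_1 - 3x_2 at each vertex:
  (0, 0): z = 0
  (5, 0): z = -25
  (5, 10): z = -55
  (0, 11.25): z = -33.75

The minimum is at (5, 10) with z = -55.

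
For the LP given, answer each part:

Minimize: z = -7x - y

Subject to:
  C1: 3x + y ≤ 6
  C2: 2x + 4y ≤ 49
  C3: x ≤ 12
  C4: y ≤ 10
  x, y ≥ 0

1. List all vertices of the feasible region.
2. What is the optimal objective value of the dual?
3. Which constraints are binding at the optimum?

1. (0, 0), (2, 0), (0, 6)
2. -14 (by strong duality, equal to the primal optimum)
3. C1, y ≥ 0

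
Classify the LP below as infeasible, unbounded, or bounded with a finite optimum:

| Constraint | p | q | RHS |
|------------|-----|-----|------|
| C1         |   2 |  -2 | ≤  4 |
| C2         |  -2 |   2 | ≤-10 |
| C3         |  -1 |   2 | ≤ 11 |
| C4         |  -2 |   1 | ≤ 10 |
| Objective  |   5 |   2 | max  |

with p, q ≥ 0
C1 requires 2p - 2q ≤ 4, while C2 (-2p + 2q ≤ -10) is equivalent to 2p - 2q ≥ 10. Together they would need 10 ≤ 2p - 2q ≤ 4, which is impossible since 10 > 4. No point satisfies all constraints.

Infeasible: no point satisfies all constraints simultaneously.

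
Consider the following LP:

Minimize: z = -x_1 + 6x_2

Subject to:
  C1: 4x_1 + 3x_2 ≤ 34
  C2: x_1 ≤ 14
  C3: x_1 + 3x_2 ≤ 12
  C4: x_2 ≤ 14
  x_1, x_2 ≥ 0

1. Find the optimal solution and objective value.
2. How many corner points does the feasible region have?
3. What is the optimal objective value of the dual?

1. x_1 = 8.5, x_2 = 0, z = -8.5
2. 4
3. -8.5 (by strong duality, equal to the primal optimum)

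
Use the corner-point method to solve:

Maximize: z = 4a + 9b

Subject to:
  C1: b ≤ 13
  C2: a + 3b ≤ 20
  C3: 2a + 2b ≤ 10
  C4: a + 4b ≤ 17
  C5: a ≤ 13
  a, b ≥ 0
a = 1, b = 4, z = 40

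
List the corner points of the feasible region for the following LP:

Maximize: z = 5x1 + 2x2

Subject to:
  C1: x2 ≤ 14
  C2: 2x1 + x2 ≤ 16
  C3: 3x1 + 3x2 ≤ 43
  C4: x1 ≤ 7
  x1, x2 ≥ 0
Each vertex is the intersection of two constraint boundaries that also satisfies all remaining constraints:
  x1 = 0 and x2 = 0 → (0, 0)
  x1 = 7 and x2 = 0 → (7, 0)
  2x1 + x2 = 16 and x1 = 7 → (7, 2)
  2x1 + x2 = 16 and 3x1 + 3x2 = 43 → (1.667, 12.67)
  x2 = 14 and 3x1 + 3x2 = 43 → (0.3333, 14)
  x2 = 14 and x1 = 0 → (0, 14)

Vertices: (0, 0), (7, 0), (7, 2), (1.667, 12.67), (0.3333, 14), (0, 14)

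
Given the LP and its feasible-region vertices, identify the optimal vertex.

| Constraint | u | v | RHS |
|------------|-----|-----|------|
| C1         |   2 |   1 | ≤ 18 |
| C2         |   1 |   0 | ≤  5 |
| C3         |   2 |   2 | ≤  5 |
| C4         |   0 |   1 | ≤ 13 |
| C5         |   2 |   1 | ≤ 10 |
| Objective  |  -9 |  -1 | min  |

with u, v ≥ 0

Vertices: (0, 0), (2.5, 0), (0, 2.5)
Evaluating z = -9u - v at each vertex:
  (0, 0): z = 0
  (2.5, 0): z = -22.5
  (0, 2.5): z = -2.5

The smallest value is z = -22.5, attained at (2.5, 0).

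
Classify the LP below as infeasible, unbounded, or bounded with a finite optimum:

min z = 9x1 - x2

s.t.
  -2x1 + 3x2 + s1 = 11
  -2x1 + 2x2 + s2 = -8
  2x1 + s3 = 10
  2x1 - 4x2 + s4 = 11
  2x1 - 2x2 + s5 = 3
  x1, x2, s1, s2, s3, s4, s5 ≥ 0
The row 2x1 - 2x2 + s5 = 3 with s5 ≥ 0 requires 2x1 - 2x2 ≤ 3, while the row -2x1 + 2x2 + s2 = -8 with s2 ≥ 0 is equivalent to 2x1 - 2x2 ≥ 8. Together they would need 8 ≤ 2x1 - 2x2 ≤ 3, which is impossible since 8 > 3. No point satisfies all constraints.

The feasible region is empty; the LP is infeasible.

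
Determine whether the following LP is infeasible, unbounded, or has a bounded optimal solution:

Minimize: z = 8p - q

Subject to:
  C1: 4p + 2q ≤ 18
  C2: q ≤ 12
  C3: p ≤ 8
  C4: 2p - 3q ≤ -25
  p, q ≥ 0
The point (0, 9) satisfies every constraint, so the LP is feasible; the constraints give p ≤ 8 and q ≤ 12, which with p, q ≥ 0 keep the feasible region inside a bounded box. A feasible, bounded LP attains a finite optimum at a vertex.

Feasible with finite optimum z* = -9 at (0, 9).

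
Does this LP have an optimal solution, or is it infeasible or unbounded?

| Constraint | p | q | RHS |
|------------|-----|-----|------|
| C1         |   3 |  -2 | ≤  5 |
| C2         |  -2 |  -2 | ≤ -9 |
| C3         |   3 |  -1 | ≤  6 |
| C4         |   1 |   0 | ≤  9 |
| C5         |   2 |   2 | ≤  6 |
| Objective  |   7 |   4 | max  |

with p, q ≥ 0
C5 requires 2p + 2q ≤ 6, while C2 (-2p - 2q ≤ -9) is equivalent to 2p + 2q ≥ 9. Together they would need 9 ≤ 2p + 2q ≤ 6, which is impossible since 9 > 6. No point satisfies all constraints.

Infeasible — the constraint set is empty.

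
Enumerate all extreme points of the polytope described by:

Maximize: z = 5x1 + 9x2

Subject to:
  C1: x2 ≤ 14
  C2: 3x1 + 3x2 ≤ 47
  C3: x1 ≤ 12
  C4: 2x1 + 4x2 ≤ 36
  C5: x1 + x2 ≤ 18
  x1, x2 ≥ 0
Each vertex is the intersection of two constraint boundaries that also satisfies all remaining constraints:
  x1 = 0 and x2 = 0 → (0, 0)
  x1 = 12 and x2 = 0 → (12, 0)
  x1 = 12 and 2x1 + 4x2 = 36 → (12, 3)
  2x1 + 4x2 = 36 and x1 = 0 → (0, 9)

Vertices: (0, 0), (12, 0), (12, 3), (0, 9)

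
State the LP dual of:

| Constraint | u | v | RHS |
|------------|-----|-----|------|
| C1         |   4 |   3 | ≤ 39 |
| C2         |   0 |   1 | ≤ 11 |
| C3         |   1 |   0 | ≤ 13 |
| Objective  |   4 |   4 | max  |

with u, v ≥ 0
Minimize: z = 39y1 + 11y2 + 13y3

Subject to:
  C1: -4y1 - y3 ≤ -4
  C2: -3y1 - y2 ≤ -4
  y1, y2, y3 ≥ 0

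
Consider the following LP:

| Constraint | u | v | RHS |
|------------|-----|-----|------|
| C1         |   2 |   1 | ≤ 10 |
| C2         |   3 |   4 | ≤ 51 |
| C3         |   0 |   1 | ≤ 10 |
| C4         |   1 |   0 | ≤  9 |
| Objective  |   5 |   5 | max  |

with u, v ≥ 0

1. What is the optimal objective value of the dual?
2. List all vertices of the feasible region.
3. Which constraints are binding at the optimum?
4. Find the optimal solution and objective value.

1. 50 (by strong duality, equal to the primal optimum)
2. (0, 0), (5, 0), (0, 10)
3. C1, C3, u ≥ 0
4. u = 0, v = 10, z = 50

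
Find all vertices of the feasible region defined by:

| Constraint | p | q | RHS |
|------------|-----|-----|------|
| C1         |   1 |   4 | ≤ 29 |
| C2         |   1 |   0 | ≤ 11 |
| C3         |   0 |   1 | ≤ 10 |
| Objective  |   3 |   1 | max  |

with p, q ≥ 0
Each vertex is the intersection of two constraint boundaries that also satisfies all remaining constraints:
  p = 0 and q = 0 → (0, 0)
  p = 11 and q = 0 → (11, 0)
  p + 4q = 29 and p = 11 → (11, 4.5)
  p + 4q = 29 and p = 0 → (0, 7.25)

Vertices: (0, 0), (11, 0), (11, 4.5), (0, 7.25)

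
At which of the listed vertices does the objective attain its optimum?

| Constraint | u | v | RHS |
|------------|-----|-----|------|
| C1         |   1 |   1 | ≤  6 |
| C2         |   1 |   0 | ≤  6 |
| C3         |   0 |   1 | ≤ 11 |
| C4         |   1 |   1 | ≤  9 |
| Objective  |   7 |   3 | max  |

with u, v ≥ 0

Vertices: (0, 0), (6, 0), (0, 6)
(6, 0) with z = 42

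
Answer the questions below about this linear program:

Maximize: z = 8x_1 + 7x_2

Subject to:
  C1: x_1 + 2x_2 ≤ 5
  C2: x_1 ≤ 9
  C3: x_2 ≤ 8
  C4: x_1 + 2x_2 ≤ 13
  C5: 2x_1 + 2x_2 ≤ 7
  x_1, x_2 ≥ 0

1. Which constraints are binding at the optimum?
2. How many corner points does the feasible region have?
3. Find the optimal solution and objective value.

1. C5, x_2 ≥ 0
2. 4
3. x_1 = 3.5, x_2 = 0, z = 28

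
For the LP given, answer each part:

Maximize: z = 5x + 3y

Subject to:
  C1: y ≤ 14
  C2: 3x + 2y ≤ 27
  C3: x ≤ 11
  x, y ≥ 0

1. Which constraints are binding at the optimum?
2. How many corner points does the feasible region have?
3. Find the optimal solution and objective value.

1. C2, y ≥ 0
2. 3
3. x = 9, y = 0, z = 45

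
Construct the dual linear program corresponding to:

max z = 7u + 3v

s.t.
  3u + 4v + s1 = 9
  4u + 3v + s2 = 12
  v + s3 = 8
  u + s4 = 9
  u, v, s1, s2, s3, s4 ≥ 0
Minimize: z = 9y1 + 12y2 + 8y3 + 9y4

Subject to:
  C1: -3y1 - 4y2 - y4 ≤ -7
  C2: -4y1 - 3y2 - y3 ≤ -3
  y1, y2, y3, y4 ≥ 0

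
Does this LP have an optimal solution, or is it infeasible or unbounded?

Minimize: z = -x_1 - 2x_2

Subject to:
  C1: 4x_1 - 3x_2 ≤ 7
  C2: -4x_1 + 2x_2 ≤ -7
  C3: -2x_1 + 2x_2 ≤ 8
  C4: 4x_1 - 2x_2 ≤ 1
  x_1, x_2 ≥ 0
C4 requires 4x_1 - 2x_2 ≤ 1, while C2 (-4x_1 + 2x_2 ≤ -7) is equivalent to 4x_1 - 2x_2 ≥ 7. Together they would need 7 ≤ 4x_1 - 2x_2 ≤ 1, which is impossible since 7 > 1. No point satisfies all constraints.

Infeasible — the constraint set is empty.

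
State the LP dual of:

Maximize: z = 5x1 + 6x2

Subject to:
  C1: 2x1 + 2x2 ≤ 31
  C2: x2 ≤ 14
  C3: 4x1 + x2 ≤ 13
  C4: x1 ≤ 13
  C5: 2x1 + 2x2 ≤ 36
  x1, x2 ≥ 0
Minimize: z = 31y1 + 14y2 + 13y3 + 13y4 + 36y5

Subject to:
  C1: -2y1 - 4y3 - y4 - 2y5 ≤ -5
  C2: -2y1 - y2 - y3 - 2y5 ≤ -6
  y1, y2, y3, y4, y5 ≥ 0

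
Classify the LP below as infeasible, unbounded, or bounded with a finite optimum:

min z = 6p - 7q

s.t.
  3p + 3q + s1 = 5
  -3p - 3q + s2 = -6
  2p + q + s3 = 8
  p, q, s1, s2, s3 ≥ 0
The row 3p + 3q + s1 = 5 with s1 ≥ 0 requires 3p + 3q ≤ 5, while the row -3p - 3q + s2 = -6 with s2 ≥ 0 is equivalent to 3p + 3q ≥ 6. Together they would need 6 ≤ 3p + 3q ≤ 5, which is impossible since 6 > 5. No point satisfies all constraints.

Infeasible — the constraint set is empty.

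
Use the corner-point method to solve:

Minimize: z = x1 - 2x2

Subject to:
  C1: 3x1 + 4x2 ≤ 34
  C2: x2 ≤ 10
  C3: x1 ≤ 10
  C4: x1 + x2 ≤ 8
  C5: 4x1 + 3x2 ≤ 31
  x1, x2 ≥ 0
x1 = 0, x2 = 8, z = -16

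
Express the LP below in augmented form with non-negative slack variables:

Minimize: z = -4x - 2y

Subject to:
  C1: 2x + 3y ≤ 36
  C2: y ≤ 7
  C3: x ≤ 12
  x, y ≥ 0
min z = -4x - 2y

s.t.
  2x + 3y + s1 = 36
  y + s2 = 7
  x + s3 = 12
  x, y, s1, s2, s3 ≥ 0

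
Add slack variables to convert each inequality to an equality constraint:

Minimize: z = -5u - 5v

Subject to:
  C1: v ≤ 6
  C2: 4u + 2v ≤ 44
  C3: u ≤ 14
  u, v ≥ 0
min z = -5u - 5v

s.t.
  v + s1 = 6
  4u + 2v + s2 = 44
  u + s3 = 14
  u, v, s1, s2, s3 ≥ 0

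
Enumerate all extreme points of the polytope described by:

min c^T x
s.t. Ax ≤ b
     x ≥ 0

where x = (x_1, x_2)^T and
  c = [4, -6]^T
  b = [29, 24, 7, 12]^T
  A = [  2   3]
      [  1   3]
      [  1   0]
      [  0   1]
Each vertex is the intersection of two constraint boundaries that also satisfies all remaining constraints:
  x_1 = 0 and x_2 = 0 → (0, 0)
  x_1 = 7 and x_2 = 0 → (7, 0)
  2x_1 + 3x_2 = 29 and x_1 = 7 → (7, 5)
  2x_1 + 3x_2 = 29 and x_1 + 3x_2 = 24 → (5, 6.333)
  x_1 + 3x_2 = 24 and x_1 = 0 → (0, 8)

Vertices: (0, 0), (7, 0), (7, 5), (5, 6.333), (0, 8)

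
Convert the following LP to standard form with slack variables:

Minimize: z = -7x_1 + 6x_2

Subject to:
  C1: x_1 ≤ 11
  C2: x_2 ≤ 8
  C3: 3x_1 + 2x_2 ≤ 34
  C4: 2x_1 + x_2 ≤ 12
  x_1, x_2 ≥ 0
min z = -7x_1 + 6x_2

s.t.
  x_1 + s1 = 11
  x_2 + s2 = 8
  3x_1 + 2x_2 + s3 = 34
  2x_1 + x_2 + s4 = 12
  x_1, x_2, s1, s2, s3, s4 ≥ 0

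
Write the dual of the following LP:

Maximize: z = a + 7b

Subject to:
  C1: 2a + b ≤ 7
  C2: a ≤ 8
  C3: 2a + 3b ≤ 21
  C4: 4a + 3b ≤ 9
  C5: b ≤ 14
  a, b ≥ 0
Minimize: z = 7y1 + 8y2 + 21y3 + 9y4 + 14y5

Subject to:
  C1: -2y1 - y2 - 2y3 - 4y4 ≤ -1
  C2: -y1 - 3y3 - 3y4 - y5 ≤ -7
  y1, y2, y3, y4, y5 ≥ 0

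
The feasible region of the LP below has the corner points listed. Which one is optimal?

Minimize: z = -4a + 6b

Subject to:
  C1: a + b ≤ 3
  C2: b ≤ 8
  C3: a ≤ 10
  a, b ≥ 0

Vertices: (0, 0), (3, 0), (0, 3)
Evaluating z = -4a + 6b at each vertex:
  (0, 0): z = 0
  (3, 0): z = -12
  (0, 3): z = 18

The smallest value is z = -12, attained at (3, 0).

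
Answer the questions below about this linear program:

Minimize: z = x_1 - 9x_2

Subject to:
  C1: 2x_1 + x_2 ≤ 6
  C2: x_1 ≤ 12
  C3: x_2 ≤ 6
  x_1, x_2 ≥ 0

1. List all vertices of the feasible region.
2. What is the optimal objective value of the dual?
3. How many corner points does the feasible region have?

1. (0, 0), (3, 0), (0, 6)
2. -54 (by strong duality, equal to the primal optimum)
3. 3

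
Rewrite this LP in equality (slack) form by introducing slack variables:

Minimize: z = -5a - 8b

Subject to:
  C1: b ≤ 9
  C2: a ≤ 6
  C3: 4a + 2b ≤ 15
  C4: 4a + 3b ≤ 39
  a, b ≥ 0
min z = -5a - 8b

s.t.
  b + s1 = 9
  a + s2 = 6
  4a + 2b + s3 = 15
  4a + 3b + s4 = 39
  a, b, s1, s2, s3, s4 ≥ 0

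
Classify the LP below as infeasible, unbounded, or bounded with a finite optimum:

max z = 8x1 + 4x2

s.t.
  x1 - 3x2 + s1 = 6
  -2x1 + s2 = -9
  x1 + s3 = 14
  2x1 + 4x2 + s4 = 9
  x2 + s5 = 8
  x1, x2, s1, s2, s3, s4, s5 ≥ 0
The point (4.5, 0) satisfies every constraint, so the LP is feasible; the constraints give x1 ≤ 14 and x2 ≤ 8, which with x1, x2 ≥ 0 keep the feasible region inside a bounded box. A feasible, bounded LP attains a finite optimum at a vertex.

Feasible with finite optimum z* = 36 at (4.5, 0).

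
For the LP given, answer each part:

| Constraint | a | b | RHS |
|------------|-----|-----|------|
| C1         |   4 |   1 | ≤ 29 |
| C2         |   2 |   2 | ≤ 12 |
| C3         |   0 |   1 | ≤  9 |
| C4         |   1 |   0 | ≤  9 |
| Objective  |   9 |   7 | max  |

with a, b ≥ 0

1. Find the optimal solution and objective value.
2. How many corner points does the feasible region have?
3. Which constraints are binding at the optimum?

1. a = 6, b = 0, z = 54
2. 3
3. C2, b ≥ 0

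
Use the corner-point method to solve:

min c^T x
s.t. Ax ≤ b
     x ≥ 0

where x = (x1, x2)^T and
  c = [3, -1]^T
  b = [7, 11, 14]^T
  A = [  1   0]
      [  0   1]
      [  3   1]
x1 = 0, x2 = 11, z = -11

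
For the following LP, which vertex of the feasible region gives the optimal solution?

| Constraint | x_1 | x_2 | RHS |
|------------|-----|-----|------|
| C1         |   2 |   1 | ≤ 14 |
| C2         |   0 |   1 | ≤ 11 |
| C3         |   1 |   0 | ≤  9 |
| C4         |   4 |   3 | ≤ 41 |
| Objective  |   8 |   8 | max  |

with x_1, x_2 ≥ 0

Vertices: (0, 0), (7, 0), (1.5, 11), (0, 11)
(1.5, 11) with z = 100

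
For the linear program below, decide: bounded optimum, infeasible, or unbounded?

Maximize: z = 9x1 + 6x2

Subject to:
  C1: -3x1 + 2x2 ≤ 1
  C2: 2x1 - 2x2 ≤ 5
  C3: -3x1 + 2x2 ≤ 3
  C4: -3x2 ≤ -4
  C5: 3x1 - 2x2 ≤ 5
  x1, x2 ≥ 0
Feasible point: (1, 2) satisfies every constraint, so the LP is feasible.
Direction d = (2, 3): for each constraint row a, a·d ≤ 0 —
  (-3)(2) + (2)(3) = 0 ≤ 0
  (2)(2) + (-2)(3) = -2 ≤ 0
  (-3)(2) + (2)(3) = 0 ≤ 0
  (0)(2) + (-3)(3) = -9 ≤ 0
  (3)(2) + (-2)(3) = 0 ≤ 0
and d ≥ 0, so (1, 2) + t·d stays feasible for every t ≥ 0. Along this ray z = 9x1 + 6x2 changes by 36 per unit t, so z → +∞.

Unbounded — the objective can increase without bound over the feasible region.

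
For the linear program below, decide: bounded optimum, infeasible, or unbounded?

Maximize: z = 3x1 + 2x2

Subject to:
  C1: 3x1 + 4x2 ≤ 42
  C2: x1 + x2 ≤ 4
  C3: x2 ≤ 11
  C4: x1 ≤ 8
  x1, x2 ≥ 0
The point (4, 0) satisfies every constraint, so the LP is feasible; the constraints give x1 ≤ 8 and x2 ≤ 11, which with x1, x2 ≥ 0 keep the feasible region inside a bounded box. A feasible, bounded LP attains a finite optimum at a vertex.

Evaluating z = 3x1 + 2x2 at each vertex:
  (0, 0): z = 0
  (4, 0): z = 12
  (0, 4): z = 8

Bounded optimum: z* = 12 at (4, 0).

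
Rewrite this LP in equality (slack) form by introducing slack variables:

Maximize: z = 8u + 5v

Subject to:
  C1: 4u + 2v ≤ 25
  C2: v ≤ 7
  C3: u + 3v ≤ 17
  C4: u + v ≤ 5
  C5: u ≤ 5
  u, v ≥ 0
max z = 8u + 5v

s.t.
  4u + 2v + s1 = 25
  v + s2 = 7
  u + 3v + s3 = 17
  u + v + s4 = 5
  u + s5 = 5
  u, v, s1, s2, s3, s4, s5 ≥ 0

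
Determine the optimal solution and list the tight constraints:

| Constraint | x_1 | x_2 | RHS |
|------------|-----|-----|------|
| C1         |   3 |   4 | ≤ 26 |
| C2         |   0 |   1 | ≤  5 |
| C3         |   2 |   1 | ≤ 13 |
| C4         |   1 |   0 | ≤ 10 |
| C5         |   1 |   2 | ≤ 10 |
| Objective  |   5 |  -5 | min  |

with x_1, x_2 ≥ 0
Optimal: x_1 = 0, x_2 = 5
Slack at optimum:
  C1: slack = 6
  C2: slack = 0 (binding)
  C3: slack = 8
  C4: slack = 10
  C5: slack = 0 (binding)
  x_1 ≥ 0: x_1 = 0 (binding)
  x_2 ≥ 0: x_2 = 5
Binding constraints: C2, C5, x_1 ≥ 0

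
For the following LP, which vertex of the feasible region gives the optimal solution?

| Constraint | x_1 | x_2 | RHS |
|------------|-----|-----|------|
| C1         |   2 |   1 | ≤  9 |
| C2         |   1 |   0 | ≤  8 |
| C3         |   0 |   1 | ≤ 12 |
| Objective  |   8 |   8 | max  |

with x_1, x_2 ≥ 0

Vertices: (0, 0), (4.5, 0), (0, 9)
Evaluating z = 8x_1 + 8x_2 at each vertex:
  (0, 0): z = 0
  (4.5, 0): z = 36
  (0, 9): z = 72

The largest value is z = 72, attained at (0, 9).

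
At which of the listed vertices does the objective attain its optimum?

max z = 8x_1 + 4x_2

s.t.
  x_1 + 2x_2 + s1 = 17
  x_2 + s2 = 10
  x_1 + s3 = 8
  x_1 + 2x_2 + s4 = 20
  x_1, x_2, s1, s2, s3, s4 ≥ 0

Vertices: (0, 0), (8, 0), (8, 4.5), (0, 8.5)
Evaluating z = 8x_1 + 4x_2 at each vertex:
  (0, 0): z = 0
  (8, 0): z = 64
  (8, 4.5): z = 82
  (0, 8.5): z = 34

The largest value is z = 82, attained at (8, 4.5).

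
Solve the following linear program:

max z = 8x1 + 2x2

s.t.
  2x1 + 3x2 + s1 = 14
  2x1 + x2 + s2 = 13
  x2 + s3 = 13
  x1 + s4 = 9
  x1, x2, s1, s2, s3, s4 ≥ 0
Each vertex is the intersection of two constraint boundaries that also satisfies all remaining constraints:
  x1 = 0 and x2 = 0 → (0, 0)
  2x1 + x2 = 13 and x2 = 0 → (6.5, 0)
  2x1 + 3x2 = 14 and 2x1 + x2 = 13 → (6.25, 0.5)
  2x1 + 3x2 = 14 and x1 = 0 → (0, 4.667)

Evaluating z = 8x1 + 2x2 at each vertex:
  (0, 0): z = 0
  (6.5, 0): z = 52
  (6.25, 0.5): z = 51
  (0, 4.667): z = 9.333

The maximum is at (6.5, 0) with z = 52.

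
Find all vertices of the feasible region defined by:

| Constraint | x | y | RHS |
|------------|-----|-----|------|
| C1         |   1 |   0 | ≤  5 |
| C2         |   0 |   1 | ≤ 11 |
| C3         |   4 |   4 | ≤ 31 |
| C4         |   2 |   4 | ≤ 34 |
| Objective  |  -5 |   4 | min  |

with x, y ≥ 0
Each vertex is the intersection of two constraint boundaries that also satisfies all remaining constraints:
  x = 0 and y = 0 → (0, 0)
  x = 5 and y = 0 → (5, 0)
  x = 5 and 4x + 4y = 31 → (5, 2.75)
  4x + 4y = 31 and x = 0 → (0, 7.75)

Vertices: (0, 0), (5, 0), (5, 2.75), (0, 7.75)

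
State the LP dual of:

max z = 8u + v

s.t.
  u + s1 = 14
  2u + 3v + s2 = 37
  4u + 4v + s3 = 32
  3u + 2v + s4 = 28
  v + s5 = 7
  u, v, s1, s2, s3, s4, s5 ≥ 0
Minimize: z = 14y1 + 37y2 + 32y3 + 28y4 + 7y5

Subject to:
  C1: -y1 - 2y2 - 4y3 - 3y4 ≤ -8
  C2: -3y2 - 4y3 - 2y4 - y5 ≤ -1
  y1, y2, y3, y4, y5 ≥ 0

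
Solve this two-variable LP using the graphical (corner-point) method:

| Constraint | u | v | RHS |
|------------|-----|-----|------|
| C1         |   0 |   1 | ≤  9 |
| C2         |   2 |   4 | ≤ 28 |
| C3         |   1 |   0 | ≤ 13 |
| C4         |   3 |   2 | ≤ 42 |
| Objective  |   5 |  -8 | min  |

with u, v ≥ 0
Each vertex is the intersection of two constraint boundaries that also satisfies all remaining constraints:
  u = 0 and v = 0 → (0, 0)
  u = 13 and v = 0 → (13, 0)
  2u + 4v = 28 and u = 13 → (13, 0.5)
  2u + 4v = 28 and u = 0 → (0, 7)

Evaluating z = 5u - 8v at each vertex:
  (0, 0): z = 0
  (13, 0): z = 65
  (13, 0.5): z = 61
  (0, 7): z = -56

The minimum is at (0, 7) with z = -56.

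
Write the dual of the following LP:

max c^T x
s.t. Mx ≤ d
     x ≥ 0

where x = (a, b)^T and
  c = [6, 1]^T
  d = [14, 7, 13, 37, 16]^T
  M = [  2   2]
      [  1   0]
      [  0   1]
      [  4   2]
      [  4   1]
Minimize: z = 14y1 + 7y2 + 13y3 + 37y4 + 16y5

Subject to:
  C1: -2y1 - y2 - 4y4 - 4y5 ≤ -6
  C2: -2y1 - y3 - 2y4 - y5 ≤ -1
  y1, y2, y3, y4, y5 ≥ 0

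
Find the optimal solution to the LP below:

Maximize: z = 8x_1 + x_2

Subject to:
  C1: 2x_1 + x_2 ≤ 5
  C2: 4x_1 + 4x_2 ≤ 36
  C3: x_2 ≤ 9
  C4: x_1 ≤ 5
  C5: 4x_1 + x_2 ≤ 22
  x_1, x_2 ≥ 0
x_1 = 2.5, x_2 = 0, z = 20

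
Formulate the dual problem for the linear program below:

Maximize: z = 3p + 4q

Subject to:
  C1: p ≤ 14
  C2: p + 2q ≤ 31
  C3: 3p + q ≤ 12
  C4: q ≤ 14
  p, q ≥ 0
Minimize: z = 14y1 + 31y2 + 12y3 + 14y4

Subject to:
  C1: -y1 - y2 - 3y3 ≤ -3
  C2: -2y2 - y3 - y4 ≤ -4
  y1, y2, y3, y4 ≥ 0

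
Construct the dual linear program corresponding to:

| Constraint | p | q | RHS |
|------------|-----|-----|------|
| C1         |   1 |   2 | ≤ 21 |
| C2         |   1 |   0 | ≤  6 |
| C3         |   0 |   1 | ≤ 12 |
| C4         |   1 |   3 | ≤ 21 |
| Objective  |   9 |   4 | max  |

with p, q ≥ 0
Minimize: z = 21y1 + 6y2 + 12y3 + 21y4

Subject to:
  C1: -y1 - y2 - y4 ≤ -9
  C2: -2y1 - y3 - 3y4 ≤ -4
  y1, y2, y3, y4 ≥ 0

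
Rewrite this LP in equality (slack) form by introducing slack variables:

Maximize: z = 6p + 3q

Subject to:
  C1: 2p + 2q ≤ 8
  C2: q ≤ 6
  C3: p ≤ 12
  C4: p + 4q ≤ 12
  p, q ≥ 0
max z = 6p + 3q

s.t.
  2p + 2q + s1 = 8
  q + s2 = 6
  p + s3 = 12
  p + 4q + s4 = 12
  p, q, s1, s2, s3, s4 ≥ 0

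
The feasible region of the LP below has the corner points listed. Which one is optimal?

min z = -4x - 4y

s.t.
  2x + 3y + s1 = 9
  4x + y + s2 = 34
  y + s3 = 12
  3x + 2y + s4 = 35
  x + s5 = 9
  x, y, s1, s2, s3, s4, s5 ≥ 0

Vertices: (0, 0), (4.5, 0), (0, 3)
(4.5, 0) with z = -18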